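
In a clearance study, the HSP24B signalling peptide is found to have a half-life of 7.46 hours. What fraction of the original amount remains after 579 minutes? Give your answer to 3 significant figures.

579 minutes = 9.65 hours.
n = 9.65/7.46 ≈ 1.2936 half-lives.
Fraction remaining = (1/2)^1.2936 ≈ 0.40794.

0.408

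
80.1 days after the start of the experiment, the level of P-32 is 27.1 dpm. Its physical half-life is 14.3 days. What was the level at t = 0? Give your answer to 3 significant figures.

Number of half-lives elapsed: n = 80.1/14.3 ≈ 5.6014.
A₀ = A × 2^n = 27.1 × 2^5.6014 = 27.1 × 48.55 ≈ 1315.7 dpm.

1320 dpm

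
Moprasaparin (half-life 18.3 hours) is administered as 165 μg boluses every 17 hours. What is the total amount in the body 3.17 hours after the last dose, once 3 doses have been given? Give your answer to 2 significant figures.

260 μg

The 3 doses were given 37.17, 20.17, 3.17 hours ago.
Total = 165·(1/2)^(37.17/18.3) + 165·(1/2)^(20.17/18.3) + 165·(1/2)^(3.17/18.3)
      = 40.369 + 76.859 + 146.33 ≈ 263.56 μg.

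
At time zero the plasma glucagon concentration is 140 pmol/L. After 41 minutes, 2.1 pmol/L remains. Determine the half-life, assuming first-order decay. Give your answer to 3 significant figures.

6.77 minutes

A/A₀ = 2.1/140 ≈ 0.015.
n = log₂(66.667) ≈ 6.0589 half-lives elapsed in 41 minutes.
t½ = 41/6.0589 ≈ 6.7669 minutes.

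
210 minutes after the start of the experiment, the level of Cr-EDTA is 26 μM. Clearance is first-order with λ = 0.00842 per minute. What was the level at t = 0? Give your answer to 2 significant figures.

150 μM

t½ = ln 2 / λ = 0.69315 / 0.00842 ≈ 82.322 minutes.
Number of half-lives elapsed: n = 210/82.322 ≈ 2.551.
A₀ = A × 2^n = 26 × 2^2.551 = 26 × 5.8603 ≈ 152.37 μM.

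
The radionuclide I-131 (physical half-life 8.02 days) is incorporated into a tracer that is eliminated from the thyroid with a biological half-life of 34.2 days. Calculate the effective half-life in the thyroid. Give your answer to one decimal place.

1/t_eff = 1/t_phys + 1/t_biol = 1/8.02 + 1/34.2 = 0.15393 per day.
t_eff = 8.02 × 34.2 / (8.02 + 34.2) ≈ 6.4965 days.

6.5 days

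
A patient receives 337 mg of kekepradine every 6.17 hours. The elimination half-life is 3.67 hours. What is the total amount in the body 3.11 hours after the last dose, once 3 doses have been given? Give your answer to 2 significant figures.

260 mg

The 3 doses were given 15.45, 9.28, 3.11 hours ago.
Total = 337·(1/2)^(15.45/3.67) + 337·(1/2)^(9.28/3.67) + 337·(1/2)^(3.11/3.67)
      = 18.212 + 58.404 + 187.3 ≈ 263.91 mg.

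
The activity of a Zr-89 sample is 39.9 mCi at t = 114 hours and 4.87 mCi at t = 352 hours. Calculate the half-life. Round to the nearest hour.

78 hours

Over Δt = 352 − 114 = 238 hours, the level fell by a factor of 39.9/4.87 ≈ 8.193.
n = log₂(8.193) ≈ 3.0344 half-lives, so t½ = 238/3.0344 ≈ 78.434 hours.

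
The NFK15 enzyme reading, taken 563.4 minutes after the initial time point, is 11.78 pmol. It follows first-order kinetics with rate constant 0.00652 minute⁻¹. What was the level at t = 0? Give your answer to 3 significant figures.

464 pmol

t½ = ln 2 / k = 0.69315 / 0.00652 ≈ 106.31 minutes.
Number of half-lives elapsed: n = 563.4/106.31 ≈ 5.2995.
A₀ = A × 2^n = 11.78 × 2^5.2995 = 11.78 × 39.384 ≈ 463.95 pmol.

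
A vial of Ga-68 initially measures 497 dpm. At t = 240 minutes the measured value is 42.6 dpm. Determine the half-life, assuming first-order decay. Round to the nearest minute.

A/A₀ = 42.6/497 ≈ 0.085714.
n = log₂(11.667) ≈ 3.5443 half-lives elapsed in 240 minutes.
t½ = 240/3.5443 ≈ 67.714 minutes.

68 minutes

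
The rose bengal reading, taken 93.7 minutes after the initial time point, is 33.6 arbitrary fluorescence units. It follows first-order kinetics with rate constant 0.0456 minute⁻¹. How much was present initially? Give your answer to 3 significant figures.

2410 arbitrary fluorescence units

t½ = ln 2 / λ = 0.69315 / 0.0456 ≈ 15.201 minutes.
Number of half-lives elapsed: n = 93.7/15.201 ≈ 6.1642.
A₀ = A × 2^n = 33.6 × 2^6.1642 = 33.6 × 71.716 ≈ 2409.7 arbitrary fluorescence units.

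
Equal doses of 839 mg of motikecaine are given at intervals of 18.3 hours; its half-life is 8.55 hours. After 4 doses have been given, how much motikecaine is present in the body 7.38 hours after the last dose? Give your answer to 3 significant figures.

The 4 doses were given 62.28, 43.98, 25.68, 7.38 hours ago.
Total = 839·(1/2)^(62.28/8.55) + 839·(1/2)^(43.98/8.55) + 839·(1/2)^(25.68/8.55) + 839·(1/2)^(7.38/8.55)
      = 5.3826 + 23.73 + 104.62 + 461.24 ≈ 594.97 mg.

595 mg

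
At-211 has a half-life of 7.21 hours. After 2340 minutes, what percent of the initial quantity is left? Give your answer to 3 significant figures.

2.35%

2340 minutes = 39 hours.
n = 39/7.21 ≈ 5.4092 half-lives.
Fraction remaining = (1/2)^5.4092 ≈ 0.023533, i.e. 2.3533%.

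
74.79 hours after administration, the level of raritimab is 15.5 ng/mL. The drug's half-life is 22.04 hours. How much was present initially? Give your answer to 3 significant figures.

Number of half-lives elapsed: n = 74.79/22.04 ≈ 3.3934.
A₀ = A × 2^n = 15.5 × 2^3.3934 = 15.5 × 10.508 ≈ 162.87 ng/mL.

163 ng/mL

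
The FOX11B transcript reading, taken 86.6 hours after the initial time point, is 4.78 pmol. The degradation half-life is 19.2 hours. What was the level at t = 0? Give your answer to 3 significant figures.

Number of half-lives elapsed: n = 86.6/19.2 ≈ 4.5104.
A₀ = A × 2^n = 4.78 × 2^4.5104 = 4.78 × 22.791 ≈ 108.94 pmol.

109 pmol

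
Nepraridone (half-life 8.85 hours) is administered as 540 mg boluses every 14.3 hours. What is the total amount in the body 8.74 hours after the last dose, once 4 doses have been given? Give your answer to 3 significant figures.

400 mg

The 4 doses were given 51.64, 37.34, 23.04, 8.74 hours ago.
Total = 540·(1/2)^(51.64/8.85) + 540·(1/2)^(37.34/8.85) + 540·(1/2)^(23.04/8.85) + 540·(1/2)^(8.74/8.85)
      = 9.4597 + 28.992 + 88.858 + 272.34 ≈ 399.65 mg.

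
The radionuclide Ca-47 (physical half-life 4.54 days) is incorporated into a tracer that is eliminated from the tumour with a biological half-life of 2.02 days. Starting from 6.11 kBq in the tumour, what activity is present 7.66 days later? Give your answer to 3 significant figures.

0.137 kBq

1/t_eff = 1/t_phys + 1/t_biol = 1/4.54 + 1/2.02 = 0.71531 per day.
t_eff = 4.54 × 2.02 / (4.54 + 2.02) ≈ 1.398 days.
Remaining = 6.11 × (1/2)^(7.66/1.398) = 6.11 × (1/2)^5.4793 ≈ 0.13696 kBq.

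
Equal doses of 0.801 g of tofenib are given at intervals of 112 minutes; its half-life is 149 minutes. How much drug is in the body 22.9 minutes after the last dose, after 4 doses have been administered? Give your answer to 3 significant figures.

The 4 doses were given 358.9, 246.9, 134.9, 22.9 minutes ago.
Total = 0.801·(1/2)^(358.9/149) + 0.801·(1/2)^(246.9/149) + 0.801·(1/2)^(134.9/149) + 0.801·(1/2)^(22.9/149)
      = 0.15085 + 0.25399 + 0.42765 + 0.72006 ≈ 1.5525 g.

1.55 g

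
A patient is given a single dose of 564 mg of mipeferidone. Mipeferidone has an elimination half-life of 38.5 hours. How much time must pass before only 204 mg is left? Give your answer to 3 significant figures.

Fraction remaining = 204/564 ≈ 0.3617.
n = log₂(564/204) = ln(2.7647)/ln 2 ≈ 1.4671 half-lives.
t = n × t½ = 1.4671 × 38.5 ≈ 56.484 hours.

56.5 hours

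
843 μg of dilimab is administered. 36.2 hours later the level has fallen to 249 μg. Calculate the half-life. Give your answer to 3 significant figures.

A/A₀ = 249/843 ≈ 0.29537.
n = log₂(3.3855) ≈ 1.7594 half-lives elapsed in 36.2 hours.
t½ = 36.2/1.7594 ≈ 20.575 hours.

20.6 hours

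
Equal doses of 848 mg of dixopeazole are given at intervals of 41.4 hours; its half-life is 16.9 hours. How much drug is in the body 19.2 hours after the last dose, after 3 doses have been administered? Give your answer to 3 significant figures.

The 3 doses were given 102, 60.6, 19.2 hours ago.
Total = 848·(1/2)^(102/16.9) + 848·(1/2)^(60.6/16.9) + 848·(1/2)^(19.2/16.9)
      = 12.928 + 70.626 + 385.83 ≈ 469.38 mg.

469 mg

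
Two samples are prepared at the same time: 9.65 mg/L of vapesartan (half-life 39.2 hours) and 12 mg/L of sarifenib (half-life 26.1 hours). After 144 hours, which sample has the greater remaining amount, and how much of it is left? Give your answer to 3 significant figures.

vapesartan, 0.756 mg/L

vapesartan: 9.65 × (1/2)^3.6735 ≈ 0.75632 mg/L.
sarifenib: 12 × (1/2)^5.5172 ≈ 0.26201 mg/L.
Vapesartan has more remaining, at ≈ 0.75632 mg/L.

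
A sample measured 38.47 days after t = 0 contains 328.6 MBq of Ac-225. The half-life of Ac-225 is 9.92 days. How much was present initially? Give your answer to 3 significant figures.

Number of half-lives elapsed: n = 38.47/9.92 ≈ 3.878.
A₀ = A × 2^n = 328.6 × 2^3.878 = 328.6 × 14.703 ≈ 4831.4 MBq.

4830 MBq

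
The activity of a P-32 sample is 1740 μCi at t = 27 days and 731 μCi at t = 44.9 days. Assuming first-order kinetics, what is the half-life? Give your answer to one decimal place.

14.3 days

Over Δt = 44.9 − 27 = 17.9 days, the level fell by a factor of 1740/731 ≈ 2.3803.
n = log₂(2.3803) ≈ 1.2511 half-lives, so t½ = 17.9/1.2511 ≈ 14.307 days.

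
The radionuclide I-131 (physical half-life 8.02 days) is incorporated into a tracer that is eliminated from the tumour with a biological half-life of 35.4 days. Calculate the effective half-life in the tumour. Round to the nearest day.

7 days

1/t_eff = 1/t_phys + 1/t_biol = 1/8.02 + 1/35.4 = 0.15294 per day.
t_eff = 8.02 × 35.4 / (8.02 + 35.4) ≈ 6.5386 days.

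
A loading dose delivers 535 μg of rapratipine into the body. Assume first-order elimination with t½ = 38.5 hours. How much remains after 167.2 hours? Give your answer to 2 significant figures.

Number of half-lives: n = 167.2/38.5 ≈ 4.3429.
Remaining = 535 × (1/2)^4.3429 = 535 × 0.04928 ≈ 26.365 μg.

26 μg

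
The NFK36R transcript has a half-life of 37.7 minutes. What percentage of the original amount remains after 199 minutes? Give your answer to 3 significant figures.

n = 199/37.7 ≈ 5.2785 half-lives.
Fraction remaining = (1/2)^5.2785 ≈ 0.025764, i.e. 2.5764%.

2.58%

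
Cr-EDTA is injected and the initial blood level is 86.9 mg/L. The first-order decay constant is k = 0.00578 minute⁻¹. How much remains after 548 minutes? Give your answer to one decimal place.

t½ = ln 2 / k = 0.69315 / 0.00578 ≈ 119.92 minutes.
Number of half-lives: n = 548/119.92 ≈ 4.5696.
Remaining = 86.9 × (1/2)^4.5696 = 86.9 × 0.042111 ≈ 3.6595 mg/L.

3.7 mg/L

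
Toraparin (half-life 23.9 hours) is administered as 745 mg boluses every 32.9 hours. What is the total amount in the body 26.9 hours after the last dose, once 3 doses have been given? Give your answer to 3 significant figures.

The 3 doses were given 92.7, 59.8, 26.9 hours ago.
Total = 745·(1/2)^(92.7/23.9) + 745·(1/2)^(59.8/23.9) + 745·(1/2)^(26.9/23.9)
      = 50.648 + 131.51 + 341.46 ≈ 523.62 mg.

524 mg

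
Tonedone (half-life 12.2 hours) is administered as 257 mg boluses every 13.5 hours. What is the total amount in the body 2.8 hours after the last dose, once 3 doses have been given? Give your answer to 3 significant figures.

The 3 doses were given 29.8, 16.3, 2.8 hours ago.
Total = 257·(1/2)^(29.8/12.2) + 257·(1/2)^(16.3/12.2) + 257·(1/2)^(2.8/12.2)
      = 47.275 + 101.8 + 219.2 ≈ 368.27 mg.

368 mg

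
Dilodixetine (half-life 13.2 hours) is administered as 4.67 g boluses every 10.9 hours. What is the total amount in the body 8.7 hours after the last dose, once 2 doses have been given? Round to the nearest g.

5 g

The 2 doses were given 19.6, 8.7 hours ago.
Total = 4.67·(1/2)^(19.6/13.2) + 4.67·(1/2)^(8.7/13.2)
      = 1.6685 + 2.9574 ≈ 4.6259 g.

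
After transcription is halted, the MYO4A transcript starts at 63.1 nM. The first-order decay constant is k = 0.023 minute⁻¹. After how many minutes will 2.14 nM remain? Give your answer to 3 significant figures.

t½ = ln 2 / k = 0.69315 / 0.023 ≈ 30.137 minutes.
Fraction remaining = 2.14/63.1 ≈ 0.033914.
n = log₂(63.1/2.14) = ln(29.486)/ln 2 ≈ 4.882 half-lives.
t = n × t½ = 4.882 × 30.137 ≈ 147.13 minutes.

147 minutes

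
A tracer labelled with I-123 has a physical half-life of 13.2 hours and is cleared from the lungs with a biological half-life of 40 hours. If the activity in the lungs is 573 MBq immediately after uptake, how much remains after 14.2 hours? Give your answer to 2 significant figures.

210 MBq

1/t_eff = 1/t_phys + 1/t_biol = 1/13.2 + 1/40 = 0.10076 per hour.
t_eff = 13.2 × 40 / (13.2 + 40) ≈ 9.9248 hours.
Remaining = 573 × (1/2)^(14.2/9.9248) = 573 × (1/2)^1.4308 ≈ 212.55 MBq.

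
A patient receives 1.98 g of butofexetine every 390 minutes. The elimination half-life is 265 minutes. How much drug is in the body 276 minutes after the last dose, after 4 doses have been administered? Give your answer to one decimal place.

1.5 g

The 4 doses were given 1446, 1056, 666, 276 minutes ago.
Total = 1.98·(1/2)^(1446/265) + 1.98·(1/2)^(1056/265) + 1.98·(1/2)^(666/265) + 1.98·(1/2)^(276/265)
      = 0.045088 + 0.12505 + 0.34683 + 0.96192 ≈ 1.4789 g.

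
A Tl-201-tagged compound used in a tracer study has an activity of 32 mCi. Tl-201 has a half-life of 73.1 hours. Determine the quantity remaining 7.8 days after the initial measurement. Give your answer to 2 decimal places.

5.42 mCi

Convert the elapsed time: 7.8 days = 187.2 hours.
Number of half-lives: n = 187.2/73.1 ≈ 2.5609.
Remaining = 32 × (1/2)^2.5609 = 32 × 0.16947 ≈ 5.4231 mCi.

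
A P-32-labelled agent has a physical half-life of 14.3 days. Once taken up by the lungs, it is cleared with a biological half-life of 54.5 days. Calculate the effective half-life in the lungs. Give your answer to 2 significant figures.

1/t_eff = 1/t_phys + 1/t_biol = 1/14.3 + 1/54.5 = 0.088279 per day.
t_eff = 14.3 × 54.5 / (14.3 + 54.5) ≈ 11.328 days.

11 days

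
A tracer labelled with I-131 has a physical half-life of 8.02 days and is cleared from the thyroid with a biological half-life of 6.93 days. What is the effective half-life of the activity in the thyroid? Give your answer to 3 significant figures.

1/t_eff = 1/t_phys + 1/t_biol = 1/8.02 + 1/6.93 = 0.26899 per day.
t_eff = 8.02 × 6.93 / (8.02 + 6.93) ≈ 3.7176 days.

3.72 days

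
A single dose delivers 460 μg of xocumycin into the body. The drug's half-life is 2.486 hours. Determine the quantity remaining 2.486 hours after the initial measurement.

230 μg

Elapsed time is 1 half-life (2.486/2.486).
Each half-life halves the amount: 460 × (1/2)^1 = 460/2 = 230 μg.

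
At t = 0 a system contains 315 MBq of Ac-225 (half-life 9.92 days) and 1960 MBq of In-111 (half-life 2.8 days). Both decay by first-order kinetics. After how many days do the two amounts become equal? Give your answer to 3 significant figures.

Set 315·(1/2)^(t/9.92) = 1960·(1/2)^(t/2.8).
Taking log₂: log₂(315/1960) = t·(1/9.92 − 1/2.8).
log₂(0.16071) = -2.6374; 1/9.92 − 1/2.8 = -0.25634.
t = -2.6374 / -0.25634 ≈ 10.289 days.

10.3 days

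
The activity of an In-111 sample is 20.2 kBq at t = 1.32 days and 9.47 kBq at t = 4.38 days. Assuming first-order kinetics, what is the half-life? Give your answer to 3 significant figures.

2.80 days

Over Δt = 4.38 − 1.32 = 3.06 days, the level fell by a factor of 20.2/9.47 ≈ 2.1331.
n = log₂(2.1331) ≈ 1.0929 half-lives, so t½ = 3.06/1.0929 ≈ 2.7998 days.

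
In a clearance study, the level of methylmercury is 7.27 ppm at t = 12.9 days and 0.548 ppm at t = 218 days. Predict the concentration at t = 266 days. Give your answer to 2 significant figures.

0.30 ppm

Over Δt = 218 − 12.9 = 205.1 days, the level fell by a factor of 7.27/0.548 ≈ 13.266.
n = log₂(13.266) ≈ 3.7297 half-lives, so t½ = 205.1/3.7297 ≈ 54.991 days.
From t = 218 to t = 266: 0.548 × (1/2)^((266−218)/54.991) ≈ 0.29924 ppm.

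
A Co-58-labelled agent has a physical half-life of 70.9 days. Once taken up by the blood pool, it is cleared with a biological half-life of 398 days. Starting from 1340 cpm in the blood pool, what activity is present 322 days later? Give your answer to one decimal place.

32.8 cpm

1/t_eff = 1/t_phys + 1/t_biol = 1/70.9 + 1/398 = 0.016617 per day.
t_eff = 70.9 × 398 / (70.9 + 398) ≈ 60.18 days.
Remaining = 1340 × (1/2)^(322/60.18) = 1340 × (1/2)^5.3507 ≈ 32.84 cpm.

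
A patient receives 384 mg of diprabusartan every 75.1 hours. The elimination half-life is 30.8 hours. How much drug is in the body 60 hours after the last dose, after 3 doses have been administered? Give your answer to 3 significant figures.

121 mg

The 3 doses were given 210.2, 135.1, 60 hours ago.
Total = 384·(1/2)^(210.2/30.8) + 384·(1/2)^(135.1/30.8) + 384·(1/2)^(60/30.8)
      = 3.3877 + 18.361 + 99.52 ≈ 121.27 mg.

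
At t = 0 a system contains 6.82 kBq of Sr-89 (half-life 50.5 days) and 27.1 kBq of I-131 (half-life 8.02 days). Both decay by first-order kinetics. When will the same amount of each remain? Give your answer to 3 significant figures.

Set 6.82·(1/2)^(t/50.5) = 27.1·(1/2)^(t/8.02).
Taking log₂: log₂(6.82/27.1) = t·(1/50.5 − 1/8.02).
log₂(0.25166) = -1.9904; 1/50.5 − 1/8.02 = -0.10489.
t = -1.9904 / -0.10489 ≈ 18.977 days.

19.0 days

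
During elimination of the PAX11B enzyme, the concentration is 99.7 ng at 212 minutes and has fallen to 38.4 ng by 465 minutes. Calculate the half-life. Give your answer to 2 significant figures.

Over Δt = 465 − 212 = 253 minutes, the level fell by a factor of 99.7/38.4 ≈ 2.5964.
n = log₂(2.5964) ≈ 1.3765 half-lives, so t½ = 253/1.3765 ≈ 183.8 minutes.

180 minutes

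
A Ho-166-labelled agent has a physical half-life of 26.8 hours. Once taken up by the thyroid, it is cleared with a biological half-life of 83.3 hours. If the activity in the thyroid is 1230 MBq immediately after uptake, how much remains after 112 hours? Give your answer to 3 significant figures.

1/t_eff = 1/t_phys + 1/t_biol = 1/26.8 + 1/83.3 = 0.049318 per hour.
t_eff = 26.8 × 83.3 / (26.8 + 83.3) ≈ 20.276 hours.
Remaining = 1230 × (1/2)^(112/20.276) = 1230 × (1/2)^5.5236 ≈ 26.738 MBq.

26.7 MBq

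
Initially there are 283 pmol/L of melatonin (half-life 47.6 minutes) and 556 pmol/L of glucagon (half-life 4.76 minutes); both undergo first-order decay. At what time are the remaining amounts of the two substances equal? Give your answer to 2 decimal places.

5.15 minutes

Set 283·(1/2)^(t/47.6) = 556·(1/2)^(t/4.76).
Taking log₂: log₂(283/556) = t·(1/47.6 − 1/4.76).
log₂(0.50899) = -0.97428; 1/47.6 − 1/4.76 = -0.18908.
t = -0.97428 / -0.18908 ≈ 5.1529 minutes.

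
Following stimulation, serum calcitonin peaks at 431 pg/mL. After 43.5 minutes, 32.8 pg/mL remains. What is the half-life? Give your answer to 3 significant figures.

A/A₀ = 32.8/431 ≈ 0.076102.
n = log₂(13.14) ≈ 3.7159 half-lives elapsed in 43.5 minutes.
t½ = 43.5/3.7159 ≈ 11.706 minutes.

11.7 minutes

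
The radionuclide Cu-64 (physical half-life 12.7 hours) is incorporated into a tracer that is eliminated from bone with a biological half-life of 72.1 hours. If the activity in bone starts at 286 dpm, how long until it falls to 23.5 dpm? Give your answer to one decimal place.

38.9 hours

1/t_eff = 1/t_phys + 1/t_biol = 1/12.7 + 1/72.1 = 0.09261 per hour.
t_eff = 12.7 × 72.1 / (12.7 + 72.1) ≈ 10.798 hours.
n = log₂(286/23.5) ≈ 3.6053; t = 3.6053 × 10.798 ≈ 38.93 hours.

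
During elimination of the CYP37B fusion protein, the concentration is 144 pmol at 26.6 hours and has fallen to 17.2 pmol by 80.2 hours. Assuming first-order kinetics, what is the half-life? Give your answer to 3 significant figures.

Over Δt = 80.2 − 26.6 = 53.6 hours, the level fell by a factor of 144/17.2 ≈ 8.3721.
n = log₂(8.3721) ≈ 3.0656 half-lives, so t½ = 53.6/3.0656 ≈ 17.484 hours.

17.5 hours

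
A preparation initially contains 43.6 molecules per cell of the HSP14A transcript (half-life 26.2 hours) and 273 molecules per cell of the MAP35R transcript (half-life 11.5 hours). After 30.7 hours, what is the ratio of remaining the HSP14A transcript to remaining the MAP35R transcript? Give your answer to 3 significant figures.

0.451

HSP14A transcript: 43.6 × (1/2)^(30.7/26.2) = 43.6 × (1/2)^1.1718 ≈ 19.353 molecules per cell.
MAP35R transcript: 273 × (1/2)^(30.7/11.5) = 273 × (1/2)^2.6696 ≈ 42.909 molecules per cell.
Ratio ≈ 19.353 / 42.909 ≈ 0.45103.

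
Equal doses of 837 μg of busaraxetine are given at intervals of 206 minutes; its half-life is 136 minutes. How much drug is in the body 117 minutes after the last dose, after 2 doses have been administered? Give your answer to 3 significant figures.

The 2 doses were given 323, 117 minutes ago.
Total = 837·(1/2)^(323/136) + 837·(1/2)^(117/136)
      = 161.35 + 461.05 ≈ 622.41 μg.

622 μg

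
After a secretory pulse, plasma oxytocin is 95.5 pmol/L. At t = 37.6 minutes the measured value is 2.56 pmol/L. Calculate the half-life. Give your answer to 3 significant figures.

7.20 minutes

A/A₀ = 2.56/95.5 ≈ 0.026806.
n = log₂(37.305) ≈ 5.2213 half-lives elapsed in 37.6 minutes.
t½ = 37.6/5.2213 ≈ 7.2013 minutes.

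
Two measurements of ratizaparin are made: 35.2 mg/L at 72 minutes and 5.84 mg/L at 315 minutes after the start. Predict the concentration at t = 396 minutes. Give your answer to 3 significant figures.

3.21 mg/L

Over Δt = 315 − 72 = 243 minutes, the level fell by a factor of 35.2/5.84 ≈ 6.0274.
n = log₂(6.0274) ≈ 2.5915 half-lives, so t½ = 243/2.5915 ≈ 93.767 minutes.
From t = 315 to t = 396: 5.84 × (1/2)^((396−315)/93.767) ≈ 3.209 mg/L.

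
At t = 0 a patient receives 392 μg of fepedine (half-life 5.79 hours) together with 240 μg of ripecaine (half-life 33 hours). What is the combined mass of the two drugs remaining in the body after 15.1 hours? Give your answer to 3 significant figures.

fepedine: 392 × (1/2)^(15.1/5.79) = 392 × (1/2)^2.6079 ≈ 64.301 μg.
ripecaine: 240 × (1/2)^(15.1/33) = 240 × (1/2)^0.45758 ≈ 174.77 μg.
Total = 64.301 + 174.77 ≈ 239.07 μg.

239 μg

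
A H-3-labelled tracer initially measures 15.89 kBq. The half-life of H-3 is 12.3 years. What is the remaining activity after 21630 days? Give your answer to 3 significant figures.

Convert the elapsed time: 21630 days = 59.2603 years.
Number of half-lives: n = 59.2603/12.3 ≈ 4.8179.
Remaining = 15.89 × (1/2)^4.8179 = 15.89 × 0.035454 ≈ 0.56336 kBq.

0.563 kBq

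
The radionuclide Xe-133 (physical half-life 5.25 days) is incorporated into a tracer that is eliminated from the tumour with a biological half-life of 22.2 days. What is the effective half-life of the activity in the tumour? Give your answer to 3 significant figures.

4.25 days

1/t_eff = 1/t_phys + 1/t_biol = 1/5.25 + 1/22.2 = 0.23552 per day.
t_eff = 5.25 × 22.2 / (5.25 + 22.2) ≈ 4.2459 days.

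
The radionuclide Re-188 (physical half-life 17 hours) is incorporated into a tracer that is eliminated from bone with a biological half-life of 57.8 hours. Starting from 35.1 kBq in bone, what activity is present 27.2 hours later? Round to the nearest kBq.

8 kBq

1/t_eff = 1/t_phys + 1/t_biol = 1/17 + 1/57.8 = 0.076125 per hour.
t_eff = 17 × 57.8 / (17 + 57.8) ≈ 13.136 hours.
Remaining = 35.1 × (1/2)^(27.2/13.136) = 35.1 × (1/2)^2.0706 ≈ 8.356 kBq.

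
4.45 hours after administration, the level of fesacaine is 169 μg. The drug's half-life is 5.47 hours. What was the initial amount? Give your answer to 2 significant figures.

Number of half-lives elapsed: n = 4.45/5.47 ≈ 0.81353.
A₀ = A × 2^n = 169 × 2^0.81353 = 169 × 1.7575 ≈ 297.02 μg.

300 μg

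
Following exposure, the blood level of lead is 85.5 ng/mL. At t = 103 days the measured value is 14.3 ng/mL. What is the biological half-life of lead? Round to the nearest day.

40 days

A/A₀ = 14.3/85.5 ≈ 0.16725.
n = log₂(5.979) ≈ 2.5799 half-lives elapsed in 103 days.
t½ = 103/2.5799 ≈ 39.924 days.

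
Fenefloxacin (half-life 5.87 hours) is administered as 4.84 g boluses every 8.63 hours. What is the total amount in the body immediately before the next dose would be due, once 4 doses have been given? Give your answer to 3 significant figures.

2.69 g

The 4 doses were given 34.52, 25.89, 17.26, 8.63 hours ago.
Total = 4.84·(1/2)^(34.52/5.87) + 4.84·(1/2)^(25.89/5.87) + 4.84·(1/2)^(17.26/5.87) + 4.84·(1/2)^(8.63/5.87)
      = 0.082142 + 0.22758 + 0.63053 + 1.7469 ≈ 2.6872 g.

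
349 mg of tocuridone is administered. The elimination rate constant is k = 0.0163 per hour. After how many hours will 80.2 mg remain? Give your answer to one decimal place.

t½ = ln 2 / k = 0.69315 / 0.0163 ≈ 42.524 hours.
Fraction remaining = 80.2/349 ≈ 0.2298.
n = log₂(349/80.2) = ln(4.3516)/ln 2 ≈ 2.1216 half-lives.
t = n × t½ = 2.1216 × 42.524 ≈ 90.218 hours.

90.2 hours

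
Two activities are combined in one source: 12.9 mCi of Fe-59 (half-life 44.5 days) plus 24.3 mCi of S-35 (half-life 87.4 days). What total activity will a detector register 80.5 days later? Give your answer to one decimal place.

16.5 mCi

Fe-59: 12.9 × (1/2)^(80.5/44.5) = 12.9 × (1/2)^1.809 ≈ 3.6815 mCi.
S-35: 24.3 × (1/2)^(80.5/87.4) = 24.3 × (1/2)^0.92105 ≈ 12.833 mCi.
Total = 3.6815 + 12.833 ≈ 16.515 mCi.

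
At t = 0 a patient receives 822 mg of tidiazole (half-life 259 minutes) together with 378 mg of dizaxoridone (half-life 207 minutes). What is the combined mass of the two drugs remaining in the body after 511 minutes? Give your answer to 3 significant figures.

278 mg

tidiazole: 822 × (1/2)^(511/259) = 822 × (1/2)^1.973 ≈ 209.39 mg.
dizaxoridone: 378 × (1/2)^(511/207) = 378 × (1/2)^2.4686 ≈ 68.292 mg.
Total = 209.39 + 68.292 ≈ 277.68 mg.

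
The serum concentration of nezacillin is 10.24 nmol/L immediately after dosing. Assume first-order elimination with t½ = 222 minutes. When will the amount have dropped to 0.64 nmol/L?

888 minutes

0.64/10.24 = 1/16, so 4 half-lives have elapsed.
t = 4 × 222 = 888 minutes.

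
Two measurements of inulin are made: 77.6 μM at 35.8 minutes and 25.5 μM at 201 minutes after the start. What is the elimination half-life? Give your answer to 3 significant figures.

Over Δt = 201 − 35.8 = 165.2 minutes, the level fell by a factor of 77.6/25.5 ≈ 3.0431.
n = log₂(3.0431) ≈ 1.6056 half-lives, so t½ = 165.2/1.6056 ≈ 102.89 minutes.

103 minutes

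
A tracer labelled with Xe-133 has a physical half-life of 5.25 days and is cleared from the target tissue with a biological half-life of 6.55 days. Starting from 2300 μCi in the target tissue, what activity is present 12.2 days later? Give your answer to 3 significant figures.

126 μCi

1/t_eff = 1/t_phys + 1/t_biol = 1/5.25 + 1/6.55 = 0.34315 per day.
t_eff = 5.25 × 6.55 / (5.25 + 6.55) ≈ 2.9142 days.
Remaining = 2300 × (1/2)^(12.2/2.9142) = 2300 × (1/2)^4.1864 ≈ 126.33 μCi.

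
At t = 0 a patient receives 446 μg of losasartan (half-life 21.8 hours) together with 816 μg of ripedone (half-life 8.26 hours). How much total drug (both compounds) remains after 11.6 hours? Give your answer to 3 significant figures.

losasartan: 446 × (1/2)^(11.6/21.8) = 446 × (1/2)^0.53211 ≈ 308.43 μg.
ripedone: 816 × (1/2)^(11.6/8.26) = 816 × (1/2)^1.4044 ≈ 308.27 μg.
Total = 308.43 + 308.27 ≈ 616.7 μg.

617 μg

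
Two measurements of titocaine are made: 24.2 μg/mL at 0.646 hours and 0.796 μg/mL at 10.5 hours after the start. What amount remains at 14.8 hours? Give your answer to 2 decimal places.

0.18 μg/mL

Over Δt = 10.5 − 0.646 = 9.854 hours, the level fell by a factor of 24.2/0.796 ≈ 30.402.
n = log₂(30.402) ≈ 4.9261 half-lives, so t½ = 9.854/4.9261 ≈ 2.0004 hours.
From t = 10.5 to t = 14.8: 0.796 × (1/2)^((14.8−10.5)/2.0004) ≈ 0.1794 μg/mL.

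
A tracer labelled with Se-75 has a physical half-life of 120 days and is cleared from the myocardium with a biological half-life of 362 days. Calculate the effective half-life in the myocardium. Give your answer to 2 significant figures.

90 days

1/t_eff = 1/t_phys + 1/t_biol = 1/120 + 1/362 = 0.011096 per day.
t_eff = 120 × 362 / (120 + 362) ≈ 90.124 days.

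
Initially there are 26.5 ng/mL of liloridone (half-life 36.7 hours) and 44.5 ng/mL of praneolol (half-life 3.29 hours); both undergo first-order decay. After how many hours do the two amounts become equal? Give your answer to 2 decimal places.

Set 26.5·(1/2)^(t/36.7) = 44.5·(1/2)^(t/3.29).
Taking log₂: log₂(26.5/44.5) = t·(1/36.7 − 1/3.29).
log₂(0.59551) = -0.74781; 1/36.7 − 1/3.29 = -0.2767.
t = -0.74781 / -0.2767 ≈ 2.7026 hours.

2.70 hours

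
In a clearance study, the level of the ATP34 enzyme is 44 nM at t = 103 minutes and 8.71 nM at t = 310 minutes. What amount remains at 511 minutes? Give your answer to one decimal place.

1.8 nM

Over Δt = 310 − 103 = 207 minutes, the level fell by a factor of 44/8.71 ≈ 5.0517.
n = log₂(5.0517) ≈ 2.3368 half-lives, so t½ = 207/2.3368 ≈ 88.584 minutes.
From t = 310 to t = 511: 8.71 × (1/2)^((511−310)/88.584) ≈ 1.8071 nM.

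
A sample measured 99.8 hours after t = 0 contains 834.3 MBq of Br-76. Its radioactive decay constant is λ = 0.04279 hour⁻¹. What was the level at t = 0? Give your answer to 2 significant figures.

60000 MBq

t½ = ln 2 / λ = 0.69315 / 0.04279 ≈ 16.199 hours.
Number of half-lives elapsed: n = 99.8/16.199 ≈ 6.1609.
A₀ = A × 2^n = 834.3 × 2^6.1609 = 834.3 × 71.553 ≈ 59697 MBq.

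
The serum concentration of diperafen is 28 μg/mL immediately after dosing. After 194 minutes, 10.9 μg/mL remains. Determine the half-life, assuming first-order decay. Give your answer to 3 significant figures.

A/A₀ = 10.9/28 ≈ 0.38929.
n = log₂(2.5688) ≈ 1.3611 half-lives elapsed in 194 minutes.
t½ = 194/1.3611 ≈ 142.53 minutes.

143 minutes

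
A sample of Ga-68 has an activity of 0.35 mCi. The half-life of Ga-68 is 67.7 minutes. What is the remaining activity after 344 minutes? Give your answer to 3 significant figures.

0.0103 mCi

Number of half-lives: n = 344/67.7 ≈ 5.0812.
Remaining = 0.35 × (1/2)^5.0812 = 0.35 × 0.029539 ≈ 0.010339 mCi.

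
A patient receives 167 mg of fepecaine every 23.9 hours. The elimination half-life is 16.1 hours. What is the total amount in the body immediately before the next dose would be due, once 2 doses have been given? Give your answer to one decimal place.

The 2 doses were given 47.8, 23.9 hours ago.
Total = 167·(1/2)^(47.8/16.1) + 167·(1/2)^(23.9/16.1)
      = 21.329 + 59.682 ≈ 81.012 mg.

81.0 mg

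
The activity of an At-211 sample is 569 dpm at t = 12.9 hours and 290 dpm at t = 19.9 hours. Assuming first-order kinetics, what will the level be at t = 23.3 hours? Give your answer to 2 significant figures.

Over Δt = 19.9 − 12.9 = 7 hours, the level fell by a factor of 569/290 ≈ 1.9621.
n = log₂(1.9621) ≈ 0.97238 half-lives, so t½ = 7/0.97238 ≈ 7.1989 hours.
From t = 19.9 to t = 23.3: 290 × (1/2)^((23.3−19.9)/7.1989) ≈ 209.04 dpm.

210 dpm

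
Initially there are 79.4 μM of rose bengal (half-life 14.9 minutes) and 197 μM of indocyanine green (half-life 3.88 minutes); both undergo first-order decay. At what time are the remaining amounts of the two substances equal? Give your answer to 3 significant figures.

Set 79.4·(1/2)^(t/14.9) = 197·(1/2)^(t/3.88).
Taking log₂: log₂(79.4/197) = t·(1/14.9 − 1/3.88).
log₂(0.40305) = -1.311; 1/14.9 − 1/3.88 = -0.19062.
t = -1.311 / -0.19062 ≈ 6.8776 minutes.

6.88 minutes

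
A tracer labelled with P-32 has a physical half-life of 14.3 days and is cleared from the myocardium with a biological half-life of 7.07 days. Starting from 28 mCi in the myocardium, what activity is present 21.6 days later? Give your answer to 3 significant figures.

1/t_eff = 1/t_phys + 1/t_biol = 1/14.3 + 1/7.07 = 0.21137 per day.
t_eff = 14.3 × 7.07 / (14.3 + 7.07) ≈ 4.731 days.
Remaining = 28 × (1/2)^(21.6/4.731) = 28 × (1/2)^4.5657 ≈ 1.1824 mCi.

1.18 mCi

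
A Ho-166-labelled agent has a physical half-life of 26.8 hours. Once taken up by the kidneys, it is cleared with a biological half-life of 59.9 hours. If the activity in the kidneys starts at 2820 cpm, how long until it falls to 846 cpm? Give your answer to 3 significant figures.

32.2 hours

1/t_eff = 1/t_phys + 1/t_biol = 1/26.8 + 1/59.9 = 0.054008 per hour.
t_eff = 26.8 × 59.9 / (26.8 + 59.9) ≈ 18.516 hours.
n = log₂(2820/846) ≈ 1.737; t = 1.737 × 18.516 ≈ 32.161 hours.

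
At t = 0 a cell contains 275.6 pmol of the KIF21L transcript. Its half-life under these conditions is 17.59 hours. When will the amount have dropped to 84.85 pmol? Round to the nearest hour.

Fraction remaining = 84.85/275.6 ≈ 0.30787.
n = log₂(275.6/84.85) = ln(3.2481)/ln 2 ≈ 1.6996 half-lives.
t = n × t½ = 1.6996 × 17.59 ≈ 29.896 hours.

30 hours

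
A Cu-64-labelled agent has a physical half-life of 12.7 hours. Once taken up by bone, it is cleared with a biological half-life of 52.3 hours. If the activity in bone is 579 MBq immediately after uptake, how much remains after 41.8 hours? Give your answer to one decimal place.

34.0 MBq

1/t_eff = 1/t_phys + 1/t_biol = 1/12.7 + 1/52.3 = 0.097861 per hour.
t_eff = 12.7 × 52.3 / (12.7 + 52.3) ≈ 10.219 hours.
Remaining = 579 × (1/2)^(41.8/10.219) = 579 × (1/2)^4.0906 ≈ 33.985 MBq.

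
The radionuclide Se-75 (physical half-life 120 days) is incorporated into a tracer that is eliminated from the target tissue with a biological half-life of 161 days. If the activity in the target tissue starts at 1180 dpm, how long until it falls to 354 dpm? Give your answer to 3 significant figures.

119 days

1/t_eff = 1/t_phys + 1/t_biol = 1/120 + 1/161 = 0.014545 per day.
t_eff = 120 × 161 / (120 + 161) ≈ 68.754 days.
n = log₂(1180/354) ≈ 1.737; t = 1.737 × 68.754 ≈ 119.42 days.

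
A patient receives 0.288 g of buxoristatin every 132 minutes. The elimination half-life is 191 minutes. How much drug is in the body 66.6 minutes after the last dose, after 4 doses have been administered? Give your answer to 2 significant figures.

0.51 g

The 4 doses were given 462.6, 330.6, 198.6, 66.6 minutes ago.
Total = 0.288·(1/2)^(462.6/191) + 0.288·(1/2)^(330.6/191) + 0.288·(1/2)^(198.6/191) + 0.288·(1/2)^(66.6/191)
      = 0.05374 + 0.086765 + 0.14008 + 0.22617 ≈ 0.50675 g.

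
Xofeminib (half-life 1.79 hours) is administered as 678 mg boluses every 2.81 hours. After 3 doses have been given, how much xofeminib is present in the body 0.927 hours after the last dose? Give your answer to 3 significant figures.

The 3 doses were given 6.547, 3.737, 0.927 hours ago.
Total = 678·(1/2)^(6.547/1.79) + 678·(1/2)^(3.737/1.79) + 678·(1/2)^(0.927/1.79)
      = 53.728 + 159.5 + 473.51 ≈ 686.74 mg.

687 mg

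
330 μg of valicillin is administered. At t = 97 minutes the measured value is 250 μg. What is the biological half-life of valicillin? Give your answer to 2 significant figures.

A/A₀ = 250/330 ≈ 0.75758.
n = log₂(1.32) ≈ 0.40054 half-lives elapsed in 97 minutes.
t½ = 97/0.40054 ≈ 242.17 minutes.

240 minutes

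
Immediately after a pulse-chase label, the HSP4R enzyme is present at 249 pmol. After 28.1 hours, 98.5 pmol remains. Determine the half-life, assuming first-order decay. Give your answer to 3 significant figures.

A/A₀ = 98.5/249 ≈ 0.39558.
n = log₂(2.5279) ≈ 1.338 half-lives elapsed in 28.1 hours.
t½ = 28.1/1.338 ≈ 21.002 hours.

21.0 hours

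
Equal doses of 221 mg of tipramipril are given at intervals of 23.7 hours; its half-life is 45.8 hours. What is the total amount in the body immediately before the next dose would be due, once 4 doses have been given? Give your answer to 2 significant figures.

390 mg

The 4 doses were given 94.8, 71.1, 47.4, 23.7 hours ago.
Total = 221·(1/2)^(94.8/45.8) + 221·(1/2)^(71.1/45.8) + 221·(1/2)^(47.4/45.8) + 221·(1/2)^(23.7/45.8)
      = 52.638 + 75.348 + 107.86 + 154.39 ≈ 390.23 mg.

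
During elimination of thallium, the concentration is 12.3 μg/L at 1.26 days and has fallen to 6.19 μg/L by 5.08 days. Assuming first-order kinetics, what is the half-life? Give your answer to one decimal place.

Over Δt = 5.08 − 1.26 = 3.82 days, the level fell by a factor of 12.3/6.19 ≈ 1.9871.
n = log₂(1.9871) ≈ 0.99065 half-lives, so t½ = 3.82/0.99065 ≈ 3.8561 days.

3.9 days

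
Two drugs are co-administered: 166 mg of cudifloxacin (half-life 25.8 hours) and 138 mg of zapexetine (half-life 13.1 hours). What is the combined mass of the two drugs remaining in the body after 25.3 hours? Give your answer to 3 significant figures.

120 mg

cudifloxacin: 166 × (1/2)^(25.3/25.8) = 166 × (1/2)^0.98062 ≈ 84.122 mg.
zapexetine: 138 × (1/2)^(25.3/13.1) = 138 × (1/2)^1.9313 ≈ 36.183 mg.
Total = 84.122 + 36.183 ≈ 120.31 mg.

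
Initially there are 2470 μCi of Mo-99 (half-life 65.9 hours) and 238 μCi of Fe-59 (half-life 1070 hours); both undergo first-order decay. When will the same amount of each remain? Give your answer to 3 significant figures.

Set 2470·(1/2)^(t/65.9) = 238·(1/2)^(t/1070).
Taking log₂: log₂(2470/238) = t·(1/65.9 − 1/1070).
log₂(10.378) = 3.3755; 1/65.9 − 1/1070 = 0.01424.
t = 3.3755 / 0.01424 ≈ 237.04 hours.

237 hours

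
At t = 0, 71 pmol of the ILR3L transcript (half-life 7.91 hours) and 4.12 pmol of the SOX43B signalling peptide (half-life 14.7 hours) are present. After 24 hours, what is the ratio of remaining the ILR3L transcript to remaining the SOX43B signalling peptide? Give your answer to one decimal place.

ILR3L transcript: 71 × (1/2)^(24/7.91) = 71 × (1/2)^3.0341 ≈ 8.6675 pmol.
SOX43B signalling peptide: 4.12 × (1/2)^(24/14.7) = 4.12 × (1/2)^1.6327 ≈ 1.3287 pmol.
Ratio ≈ 8.6675 / 1.3287 ≈ 6.5234.

6.5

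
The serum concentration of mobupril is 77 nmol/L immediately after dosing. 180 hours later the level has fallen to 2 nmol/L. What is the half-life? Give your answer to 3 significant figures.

34.2 hours

A/A₀ = 2/77 ≈ 0.025974.
n = log₂(38.5) ≈ 5.2668 half-lives elapsed in 180 hours.
t½ = 180/5.2668 ≈ 34.176 hours.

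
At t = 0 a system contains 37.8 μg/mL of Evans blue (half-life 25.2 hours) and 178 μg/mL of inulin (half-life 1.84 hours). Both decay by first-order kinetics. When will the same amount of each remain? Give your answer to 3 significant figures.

Set 37.8·(1/2)^(t/25.2) = 178·(1/2)^(t/1.84).
Taking log₂: log₂(37.8/178) = t·(1/25.2 − 1/1.84).
log₂(0.21236) = -2.2354; 1/25.2 − 1/1.84 = -0.5038.
t = -2.2354 / -0.5038 ≈ 4.4372 hours.

4.44 hours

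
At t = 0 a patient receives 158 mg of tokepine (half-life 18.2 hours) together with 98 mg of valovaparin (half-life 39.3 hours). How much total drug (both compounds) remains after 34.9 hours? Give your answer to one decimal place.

tokepine: 158 × (1/2)^(34.9/18.2) = 158 × (1/2)^1.9176 ≈ 41.822 mg.
valovaparin: 98 × (1/2)^(34.9/39.3) = 98 × (1/2)^0.88804 ≈ 52.954 mg.
Total = 41.822 + 52.954 ≈ 94.776 mg.

94.8 mg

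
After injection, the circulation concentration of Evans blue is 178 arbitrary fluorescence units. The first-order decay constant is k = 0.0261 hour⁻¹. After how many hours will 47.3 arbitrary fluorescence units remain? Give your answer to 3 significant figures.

50.8 hours

t½ = ln 2 / k = 0.69315 / 0.0261 ≈ 26.557 hours.
Fraction remaining = 47.3/178 ≈ 0.26573.
n = log₂(178/47.3) = ln(3.7632)/ln 2 ≈ 1.912 half-lives.
t = n × t½ = 1.912 × 26.557 ≈ 50.777 hours.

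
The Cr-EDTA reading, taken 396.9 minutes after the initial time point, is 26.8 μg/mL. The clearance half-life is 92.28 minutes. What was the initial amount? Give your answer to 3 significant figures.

Number of half-lives elapsed: n = 396.9/92.28 ≈ 4.301.
A₀ = A × 2^n = 26.8 × 2^4.301 = 26.8 × 19.713 ≈ 528.3 μg/mL.

528 μg/mL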